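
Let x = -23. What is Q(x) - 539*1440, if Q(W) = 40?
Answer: -776120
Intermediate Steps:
Q(x) - 539*1440 = 40 - 539*1440 = 40 - 776160 = -776120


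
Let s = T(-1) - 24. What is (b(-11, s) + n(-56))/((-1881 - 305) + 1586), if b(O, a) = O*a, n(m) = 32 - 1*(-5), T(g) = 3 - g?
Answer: -257/600 ≈ -0.42833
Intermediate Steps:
n(m) = 37 (n(m) = 32 + 5 = 37)
s = -20 (s = (3 - 1*(-1)) - 24 = (3 + 1) - 24 = 4 - 24 = -20)
(b(-11, s) + n(-56))/((-1881 - 305) + 1586) = (-11*(-20) + 37)/((-1881 - 305) + 1586) = (220 + 37)/(-2186 + 1586) = 257/(-600) = 257*(-1/600) = -257/600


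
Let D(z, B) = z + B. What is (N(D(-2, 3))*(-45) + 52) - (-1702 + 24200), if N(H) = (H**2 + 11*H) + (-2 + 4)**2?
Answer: -23166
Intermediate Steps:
D(z, B) = B + z
N(H) = 4 + H**2 + 11*H (N(H) = (H**2 + 11*H) + 2**2 = (H**2 + 11*H) + 4 = 4 + H**2 + 11*H)
(N(D(-2, 3))*(-45) + 52) - (-1702 + 24200) = ((4 + (3 - 2)**2 + 11*(3 - 2))*(-45) + 52) - (-1702 + 24200) = ((4 + 1**2 + 11*1)*(-45) + 52) - 1*22498 = ((4 + 1 + 11)*(-45) + 52) - 22498 = (16*(-45) + 52) - 22498 = (-720 + 52) - 22498 = -668 - 22498 = -23166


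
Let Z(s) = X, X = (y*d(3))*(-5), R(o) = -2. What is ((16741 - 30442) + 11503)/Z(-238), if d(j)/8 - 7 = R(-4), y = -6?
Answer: -1099/600 ≈ -1.8317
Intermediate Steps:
d(j) = 40 (d(j) = 56 + 8*(-2) = 56 - 16 = 40)
X = 1200 (X = -6*40*(-5) = -240*(-5) = 1200)
Z(s) = 1200
((16741 - 30442) + 11503)/Z(-238) = ((16741 - 30442) + 11503)/1200 = (-13701 + 11503)*(1/1200) = -2198*1/1200 = -1099/600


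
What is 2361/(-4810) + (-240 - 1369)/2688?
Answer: -7042829/6464640 ≈ -1.0894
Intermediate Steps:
2361/(-4810) + (-240 - 1369)/2688 = 2361*(-1/4810) - 1609*1/2688 = -2361/4810 - 1609/2688 = -7042829/6464640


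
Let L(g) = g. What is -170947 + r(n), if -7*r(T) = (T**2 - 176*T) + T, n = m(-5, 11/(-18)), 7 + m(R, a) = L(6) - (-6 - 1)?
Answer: -1195615/7 ≈ -1.7080e+5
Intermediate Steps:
m(R, a) = 6 (m(R, a) = -7 + (6 - (-6 - 1)) = -7 + (6 - 1*(-7)) = -7 + (6 + 7) = -7 + 13 = 6)
n = 6
r(T) = 25*T - T**2/7 (r(T) = -((T**2 - 176*T) + T)/7 = -(T**2 - 175*T)/7 = 25*T - T**2/7)
-170947 + r(n) = -170947 + (1/7)*6*(175 - 1*6) = -170947 + (1/7)*6*(175 - 6) = -170947 + (1/7)*6*169 = -170947 + 1014/7 = -1195615/7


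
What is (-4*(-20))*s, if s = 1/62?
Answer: 40/31 ≈ 1.2903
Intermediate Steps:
s = 1/62 ≈ 0.016129
(-4*(-20))*s = -4*(-20)*(1/62) = 80*(1/62) = 40/31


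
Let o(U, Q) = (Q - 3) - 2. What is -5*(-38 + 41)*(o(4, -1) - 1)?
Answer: 105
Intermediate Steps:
o(U, Q) = -5 + Q (o(U, Q) = (-3 + Q) - 2 = -5 + Q)
-5*(-38 + 41)*(o(4, -1) - 1) = -5*(-38 + 41)*((-5 - 1) - 1) = -15*(-6 - 1) = -15*(-7) = -5*(-21) = 105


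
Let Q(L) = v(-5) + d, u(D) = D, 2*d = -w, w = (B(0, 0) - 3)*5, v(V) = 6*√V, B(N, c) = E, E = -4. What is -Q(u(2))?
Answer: -35/2 - 6*I*√5 ≈ -17.5 - 13.416*I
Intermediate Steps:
B(N, c) = -4
w = -35 (w = (-4 - 3)*5 = -7*5 = -35)
d = 35/2 (d = (-1*(-35))/2 = (½)*35 = 35/2 ≈ 17.500)
Q(L) = 35/2 + 6*I*√5 (Q(L) = 6*√(-5) + 35/2 = 6*(I*√5) + 35/2 = 6*I*√5 + 35/2 = 35/2 + 6*I*√5)
-Q(u(2)) = -(35/2 + 6*I*√5) = -35/2 - 6*I*√5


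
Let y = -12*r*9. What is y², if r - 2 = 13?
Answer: 2624400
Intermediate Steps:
r = 15 (r = 2 + 13 = 15)
y = -1620 (y = -12*15*9 = -180*9 = -1620)
y² = (-1620)² = 2624400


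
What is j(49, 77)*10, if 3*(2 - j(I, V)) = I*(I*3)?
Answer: -23990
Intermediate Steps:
j(I, V) = 2 - I² (j(I, V) = 2 - I*I*3/3 = 2 - I*3*I/3 = 2 - I²)
j(49, 77)*10 = (2 - 1*49²)*10 = (2 - 1*2401)*10 = (2 - 2401)*10 = -2399*10 = -23990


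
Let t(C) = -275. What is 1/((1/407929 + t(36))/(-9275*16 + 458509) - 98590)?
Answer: -126502454261/12471877077772464 ≈ -1.0143e-5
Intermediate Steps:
1/((1/407929 + t(36))/(-9275*16 + 458509) - 98590) = 1/((1/407929 - 275)/(-9275*16 + 458509) - 98590) = 1/((1/407929 - 275)/(-148400 + 458509) - 98590) = 1/(-112180474/407929/310109 - 98590) = 1/(-112180474/407929*1/310109 - 98590) = 1/(-112180474/126502454261 - 98590) = 1/(-12471877077772464/126502454261) = -126502454261/12471877077772464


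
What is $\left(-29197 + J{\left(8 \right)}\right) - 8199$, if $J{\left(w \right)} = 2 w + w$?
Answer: $-37372$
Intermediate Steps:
$J{\left(w \right)} = 3 w$
$\left(-29197 + J{\left(8 \right)}\right) - 8199 = \left(-29197 + 3 \cdot 8\right) - 8199 = \left(-29197 + 24\right) - 8199 = -29173 - 8199 = -37372$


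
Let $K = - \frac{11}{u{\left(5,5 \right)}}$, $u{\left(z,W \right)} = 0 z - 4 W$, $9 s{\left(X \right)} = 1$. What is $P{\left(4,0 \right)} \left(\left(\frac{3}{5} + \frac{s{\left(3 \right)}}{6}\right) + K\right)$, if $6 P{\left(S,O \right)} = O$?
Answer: $0$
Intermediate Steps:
$s{\left(X \right)} = \frac{1}{9}$ ($s{\left(X \right)} = \frac{1}{9} \cdot 1 = \frac{1}{9}$)
$P{\left(S,O \right)} = \frac{O}{6}$
$u{\left(z,W \right)} = - 4 W$ ($u{\left(z,W \right)} = 0 - 4 W = - 4 W$)
$K = \frac{11}{20}$ ($K = - \frac{11}{\left(-4\right) 5} = - \frac{11}{-20} = \left(-11\right) \left(- \frac{1}{20}\right) = \frac{11}{20} \approx 0.55$)
$P{\left(4,0 \right)} \left(\left(\frac{3}{5} + \frac{s{\left(3 \right)}}{6}\right) + K\right) = \frac{1}{6} \cdot 0 \left(\left(\frac{3}{5} + \frac{1}{9 \cdot 6}\right) + \frac{11}{20}\right) = 0 \left(\left(3 \cdot \frac{1}{5} + \frac{1}{9} \cdot \frac{1}{6}\right) + \frac{11}{20}\right) = 0 \left(\left(\frac{3}{5} + \frac{1}{54}\right) + \frac{11}{20}\right) = 0 \left(\frac{167}{270} + \frac{11}{20}\right) = 0 \cdot \frac{631}{540} = 0$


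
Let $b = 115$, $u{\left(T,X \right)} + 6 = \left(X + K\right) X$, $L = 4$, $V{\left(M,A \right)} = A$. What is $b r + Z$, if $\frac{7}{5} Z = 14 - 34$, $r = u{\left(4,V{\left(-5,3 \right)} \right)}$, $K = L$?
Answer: $\frac{11975}{7} \approx 1710.7$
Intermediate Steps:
$K = 4$
$u{\left(T,X \right)} = -6 + X \left(4 + X\right)$ ($u{\left(T,X \right)} = -6 + \left(X + 4\right) X = -6 + \left(4 + X\right) X = -6 + X \left(4 + X\right)$)
$r = 15$ ($r = -6 + 3^{2} + 4 \cdot 3 = -6 + 9 + 12 = 15$)
$Z = - \frac{100}{7}$ ($Z = \frac{5 \left(14 - 34\right)}{7} = \frac{5}{7} \left(-20\right) = - \frac{100}{7} \approx -14.286$)
$b r + Z = 115 \cdot 15 - \frac{100}{7} = 1725 - \frac{100}{7} = \frac{11975}{7}$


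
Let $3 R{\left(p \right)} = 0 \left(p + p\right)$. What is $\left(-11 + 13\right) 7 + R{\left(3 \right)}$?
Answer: $14$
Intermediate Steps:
$R{\left(p \right)} = 0$ ($R{\left(p \right)} = \frac{0 \left(p + p\right)}{3} = \frac{0 \cdot 2 p}{3} = \frac{1}{3} \cdot 0 = 0$)
$\left(-11 + 13\right) 7 + R{\left(3 \right)} = \left(-11 + 13\right) 7 + 0 = 2 \cdot 7 + 0 = 14 + 0 = 14$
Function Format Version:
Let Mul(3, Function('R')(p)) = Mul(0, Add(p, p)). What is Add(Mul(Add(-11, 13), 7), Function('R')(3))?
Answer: 14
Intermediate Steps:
Function('R')(p) = 0 (Function('R')(p) = Mul(Rational(1, 3), Mul(0, Add(p, p))) = Mul(Rational(1, 3), Mul(0, Mul(2, p))) = Mul(Rational(1, 3), 0) = 0)
Add(Mul(Add(-11, 13), 7), Function('R')(3)) = Add(Mul(Add(-11, 13), 7), 0) = Add(Mul(2, 7), 0) = Add(14, 0) = 14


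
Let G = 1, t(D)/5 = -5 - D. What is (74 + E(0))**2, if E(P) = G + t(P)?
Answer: 2500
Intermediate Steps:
t(D) = -25 - 5*D (t(D) = 5*(-5 - D) = -25 - 5*D)
E(P) = -24 - 5*P (E(P) = 1 + (-25 - 5*P) = -24 - 5*P)
(74 + E(0))**2 = (74 + (-24 - 5*0))**2 = (74 + (-24 + 0))**2 = (74 - 24)**2 = 50**2 = 2500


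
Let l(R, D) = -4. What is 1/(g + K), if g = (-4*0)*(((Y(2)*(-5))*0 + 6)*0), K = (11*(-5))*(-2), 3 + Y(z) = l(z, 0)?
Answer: 1/110 ≈ 0.0090909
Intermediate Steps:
Y(z) = -7 (Y(z) = -3 - 4 = -7)
K = 110 (K = -55*(-2) = 110)
g = 0 (g = (-4*0)*((-7*(-5)*0 + 6)*0) = 0*((35*0 + 6)*0) = 0*((0 + 6)*0) = 0*(6*0) = 0*0 = 0)
1/(g + K) = 1/(0 + 110) = 1/110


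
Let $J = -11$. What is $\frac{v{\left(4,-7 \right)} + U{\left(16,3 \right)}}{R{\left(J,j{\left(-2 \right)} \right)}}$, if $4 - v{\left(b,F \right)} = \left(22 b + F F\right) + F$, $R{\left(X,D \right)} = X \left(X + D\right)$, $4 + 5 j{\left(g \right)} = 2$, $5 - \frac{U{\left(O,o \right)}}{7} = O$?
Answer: $- \frac{1015}{627} \approx -1.6188$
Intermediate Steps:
$U{\left(O,o \right)} = 35 - 7 O$
$j{\left(g \right)} = - \frac{2}{5}$ ($j{\left(g \right)} = - \frac{4}{5} + \frac{1}{5} \cdot 2 = - \frac{4}{5} + \frac{2}{5} = - \frac{2}{5}$)
$R{\left(X,D \right)} = X \left(D + X\right)$
$v{\left(b,F \right)} = 4 - F - F^{2} - 22 b$ ($v{\left(b,F \right)} = 4 - \left(\left(22 b + F F\right) + F\right) = 4 - \left(\left(22 b + F^{2}\right) + F\right) = 4 - \left(\left(F^{2} + 22 b\right) + F\right) = 4 - \left(F + F^{2} + 22 b\right) = 4 - F - F^{2} - 22 b$)
$\frac{v{\left(4,-7 \right)} + U{\left(16,3 \right)}}{R{\left(J,j{\left(-2 \right)} \right)}} = \frac{\left(4 - -7 - \left(-7\right)^{2} - 88\right) + \left(35 - 112\right)}{\left(-11\right) \left(- \frac{2}{5} - 11\right)} = \frac{\left(4 + 7 - 49 - 88\right) + \left(35 - 112\right)}{\left(-11\right) \left(- \frac{57}{5}\right)} = \frac{\left(4 + 7 - 49 - 88\right) - 77}{\frac{627}{5}} = \left(-126 - 77\right) \frac{5}{627} = \left(-203\right) \frac{5}{627} = - \frac{1015}{627}$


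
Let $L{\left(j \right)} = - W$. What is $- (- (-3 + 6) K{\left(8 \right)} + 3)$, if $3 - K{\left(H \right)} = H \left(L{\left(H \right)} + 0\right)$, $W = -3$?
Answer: $-66$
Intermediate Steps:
$L{\left(j \right)} = 3$ ($L{\left(j \right)} = \left(-1\right) \left(-3\right) = 3$)
$K{\left(H \right)} = 3 - 3 H$ ($K{\left(H \right)} = 3 - H \left(3 + 0\right) = 3 - H 3 = 3 - 3 H$)
$- (- (-3 + 6) K{\left(8 \right)} + 3) = - (- (-3 + 6) \left(3 - 24\right) + 3) = - (\left(-1\right) 3 \left(3 - 24\right) + 3) = - (\left(-3\right) \left(-21\right) + 3) = - (63 + 3) = \left(-1\right) 66 = -66$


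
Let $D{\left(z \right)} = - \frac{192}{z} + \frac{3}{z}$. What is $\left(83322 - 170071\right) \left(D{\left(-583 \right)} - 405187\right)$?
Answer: $\frac{20492181202168}{583} \approx 3.515 \cdot 10^{10}$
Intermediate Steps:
$D{\left(z \right)} = - \frac{189}{z}$
$\left(83322 - 170071\right) \left(D{\left(-583 \right)} - 405187\right) = \left(83322 - 170071\right) \left(- \frac{189}{-583} - 405187\right) = - 86749 \left(\left(-189\right) \left(- \frac{1}{583}\right) - 405187\right) = - 86749 \left(\frac{189}{583} - 405187\right) = \left(-86749\right) \left(- \frac{236223832}{583}\right) = \frac{20492181202168}{583}$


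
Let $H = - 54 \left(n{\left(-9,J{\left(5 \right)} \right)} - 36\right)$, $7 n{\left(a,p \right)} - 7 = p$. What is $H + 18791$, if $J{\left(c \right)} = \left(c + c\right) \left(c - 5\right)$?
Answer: $20681$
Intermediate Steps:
$J{\left(c \right)} = 2 c \left(-5 + c\right)$
$n{\left(a,p \right)} = 1 + \frac{p}{7}$
$H = 1890$ ($H = - 54 \left(\left(1 + \frac{2 \cdot 5 \left(-5 + 5\right)}{7}\right) - 36\right) = - 54 \left(\left(1 + \frac{2 \cdot 5 \cdot 0}{7}\right) - 36\right) = - 54 \left(\left(1 + \frac{1}{7} \cdot 0\right) - 36\right) = - 54 \left(\left(1 + 0\right) - 36\right) = - 54 \left(1 - 36\right) = \left(-54\right) \left(-35\right) = 1890$)
$H + 18791 = 1890 + 18791 = 20681$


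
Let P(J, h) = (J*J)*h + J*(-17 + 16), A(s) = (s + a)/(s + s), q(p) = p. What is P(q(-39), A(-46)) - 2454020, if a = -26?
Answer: -56414185/23 ≈ -2.4528e+6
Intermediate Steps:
A(s) = (-26 + s)/(2*s) (A(s) = (s - 26)/(s + s) = (-26 + s)/((2*s)) = (-26 + s)*(1/(2*s)) = (-26 + s)/(2*s))
P(J, h) = -J + h*J² (P(J, h) = J²*h + J*(-1) = h*J² - J = -J + h*J²)
P(q(-39), A(-46)) - 2454020 = -39*(-1 - 39*(-26 - 46)/(2*(-46))) - 2454020 = -39*(-1 - 39*(-1)*(-72)/(2*46)) - 2454020 = -39*(-1 - 39*18/23) - 2454020 = -39*(-1 - 702/23) - 2454020 = -39*(-725/23) - 2454020 = 28275/23 - 2454020 = -56414185/23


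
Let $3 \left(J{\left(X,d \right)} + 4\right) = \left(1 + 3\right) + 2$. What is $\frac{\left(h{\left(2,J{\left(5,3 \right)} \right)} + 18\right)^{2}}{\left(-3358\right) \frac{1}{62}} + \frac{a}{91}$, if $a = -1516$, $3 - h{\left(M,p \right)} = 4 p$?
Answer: $- \frac{4917825}{152789} \approx -32.187$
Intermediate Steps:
$J{\left(X,d \right)} = -2$ ($J{\left(X,d \right)} = -4 + \frac{\left(1 + 3\right) + 2}{3} = -4 + \frac{4 + 2}{3} = -4 + \frac{1}{3} \cdot 6 = -4 + 2 = -2$)
$h{\left(M,p \right)} = 3 - 4 p$
$\frac{\left(h{\left(2,J{\left(5,3 \right)} \right)} + 18\right)^{2}}{\left(-3358\right) \frac{1}{62}} + \frac{a}{91} = \frac{\left(\left(3 - -8\right) + 18\right)^{2}}{\left(-3358\right) \frac{1}{62}} - \frac{1516}{91} = \frac{\left(\left(3 + 8\right) + 18\right)^{2}}{\left(-3358\right) \frac{1}{62}} - \frac{1516}{91} = \frac{\left(11 + 18\right)^{2}}{- \frac{1679}{31}} - \frac{1516}{91} = 29^{2} \left(- \frac{31}{1679}\right) - \frac{1516}{91} = 841 \left(- \frac{31}{1679}\right) - \frac{1516}{91} = - \frac{26071}{1679} - \frac{1516}{91} = - \frac{4917825}{152789}$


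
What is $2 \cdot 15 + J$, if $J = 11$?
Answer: $41$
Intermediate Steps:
$2 \cdot 15 + J = 2 \cdot 15 + 11 = 30 + 11 = 41$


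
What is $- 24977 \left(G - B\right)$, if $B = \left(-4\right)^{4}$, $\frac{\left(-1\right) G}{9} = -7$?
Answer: $4820561$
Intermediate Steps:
$G = 63$ ($G = \left(-9\right) \left(-7\right) = 63$)
$B = 256$
$- 24977 \left(G - B\right) = - 24977 \left(63 - 256\right) = \left(-24977\right) \left(-193\right) = 4820561$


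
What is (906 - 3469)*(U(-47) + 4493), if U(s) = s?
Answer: -11395098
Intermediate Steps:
(906 - 3469)*(U(-47) + 4493) = (906 - 3469)*(-47 + 4493) = -2563*4446 = -11395098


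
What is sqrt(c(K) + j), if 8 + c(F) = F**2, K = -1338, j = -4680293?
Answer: I*sqrt(2890057) ≈ 1700.0*I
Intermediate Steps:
c(F) = -8 + F**2
sqrt(c(K) + j) = sqrt((-8 + (-1338)**2) - 4680293) = sqrt((-8 + 1790244) - 4680293) = sqrt(1790236 - 4680293) = sqrt(-2890057) = I*sqrt(2890057)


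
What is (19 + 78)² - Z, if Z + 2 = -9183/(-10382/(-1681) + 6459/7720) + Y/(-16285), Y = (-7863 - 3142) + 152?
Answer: 15887212336644158/1482042790415 ≈ 10720.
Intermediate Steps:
Y = -10853 (Y = -11005 + 152 = -10853)
Z = -1942671721629423/1482042790415 (Z = -2 + (-9183/(-10382/(-1681) + 6459/7720) - 10853/(-16285)) = -2 + (-9183/(-10382*(-1/1681) + 6459*(1/7720)) - 10853*(-1/16285)) = -2 + (-9183/(10382/1681 + 6459/7720) + 10853/16285) = -2 + (-9183/91006619/12977320 + 10853/16285) = -2 + (-9183*12977320/91006619 + 10853/16285) = -2 + (-119170729560/91006619 + 10853/16285) = -2 - 1939707636048593/1482042790415 = -1942671721629423/1482042790415 ≈ -1310.8)
(19 + 78)² - Z = (19 + 78)² - 1*(-1942671721629423/1482042790415) = 97² + 1942671721629423/1482042790415 = 9409 + 1942671721629423/1482042790415 = 15887212336644158/1482042790415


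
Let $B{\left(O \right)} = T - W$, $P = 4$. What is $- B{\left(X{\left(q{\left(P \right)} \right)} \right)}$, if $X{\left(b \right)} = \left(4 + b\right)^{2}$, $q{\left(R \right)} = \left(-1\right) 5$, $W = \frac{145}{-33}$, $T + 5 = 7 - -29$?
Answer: $- \frac{1168}{33} \approx -35.394$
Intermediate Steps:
$T = 31$ ($T = -5 + \left(7 - -29\right) = -5 + \left(7 + 29\right) = -5 + 36 = 31$)
$W = - \frac{145}{33}$ ($W = 145 \left(- \frac{1}{33}\right) = - \frac{145}{33} \approx -4.3939$)
$q{\left(R \right)} = -5$
$B{\left(O \right)} = \frac{1168}{33}$ ($B{\left(O \right)} = 31 - - \frac{145}{33} = 31 + \frac{145}{33} = \frac{1168}{33}$)
$- B{\left(X{\left(q{\left(P \right)} \right)} \right)} = \left(-1\right) \frac{1168}{33} = - \frac{1168}{33}$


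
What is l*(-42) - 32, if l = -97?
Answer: 4042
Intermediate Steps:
l*(-42) - 32 = -97*(-42) - 32 = 4074 - 32 = 4042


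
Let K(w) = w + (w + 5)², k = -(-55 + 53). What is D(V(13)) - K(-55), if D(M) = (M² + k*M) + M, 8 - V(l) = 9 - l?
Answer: -2265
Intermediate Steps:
V(l) = -1 + l (V(l) = 8 - (9 - l) = 8 + (-9 + l) = -1 + l)
k = 2 (k = -1*(-2) = 2)
K(w) = w + (5 + w)²
D(M) = M² + 3*M (D(M) = (M² + 2*M) + M = M² + 3*M)
D(V(13)) - K(-55) = (-1 + 13)*(3 + (-1 + 13)) - (-55 + (5 - 55)²) = 12*(3 + 12) - (-55 + (-50)²) = 12*15 - (-55 + 2500) = 180 - 1*2445 = 180 - 2445 = -2265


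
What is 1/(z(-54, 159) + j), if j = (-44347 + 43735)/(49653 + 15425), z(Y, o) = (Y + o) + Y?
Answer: 32539/1659183 ≈ 0.019611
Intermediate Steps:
z(Y, o) = o + 2*Y
j = -306/32539 (j = -612/65078 = -612*1/65078 = -306/32539 ≈ -0.0094041)
1/(z(-54, 159) + j) = 1/((159 + 2*(-54)) - 306/32539) = 1/((159 - 108) - 306/32539) = 1/(51 - 306/32539) = 1/(1659183/32539) = 32539/1659183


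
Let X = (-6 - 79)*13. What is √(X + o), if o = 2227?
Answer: √1122 ≈ 33.496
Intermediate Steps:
X = -1105 (X = -85*13 = -1105)
√(X + o) = √(-1105 + 2227) = √1122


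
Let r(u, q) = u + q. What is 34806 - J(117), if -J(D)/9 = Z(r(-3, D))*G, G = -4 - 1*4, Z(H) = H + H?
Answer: 18390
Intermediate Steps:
r(u, q) = q + u
Z(H) = 2*H
G = -8 (G = -4 - 4 = -8)
J(D) = -432 + 144*D (J(D) = -9*2*(D - 3)*(-8) = -9*2*(-3 + D)*(-8) = -9*(-6 + 2*D)*(-8) = -9*(48 - 16*D) = -432 + 144*D)
34806 - J(117) = 34806 - (-432 + 144*117) = 34806 - (-432 + 16848) = 34806 - 1*16416 = 34806 - 16416 = 18390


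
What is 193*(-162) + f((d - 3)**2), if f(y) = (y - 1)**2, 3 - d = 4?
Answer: -31041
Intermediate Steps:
d = -1 (d = 3 - 1*4 = 3 - 4 = -1)
f(y) = (-1 + y)**2
193*(-162) + f((d - 3)**2) = 193*(-162) + (-1 + (-1 - 3)**2)**2 = -31266 + (-1 + (-4)**2)**2 = -31266 + (-1 + 16)**2 = -31266 + 15**2 = -31266 + 225 = -31041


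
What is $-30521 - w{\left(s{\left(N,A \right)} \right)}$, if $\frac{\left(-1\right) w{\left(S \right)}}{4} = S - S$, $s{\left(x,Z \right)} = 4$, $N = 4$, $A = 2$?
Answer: $-30521$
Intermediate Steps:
$w{\left(S \right)} = 0$ ($w{\left(S \right)} = - 4 \left(S - S\right) = \left(-4\right) 0 = 0$)
$-30521 - w{\left(s{\left(N,A \right)} \right)} = -30521 - 0 = -30521 + 0 = -30521$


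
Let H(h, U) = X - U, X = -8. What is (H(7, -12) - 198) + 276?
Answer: 82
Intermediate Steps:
H(h, U) = -8 - U
(H(7, -12) - 198) + 276 = ((-8 - 1*(-12)) - 198) + 276 = ((-8 + 12) - 198) + 276 = (4 - 198) + 276 = -194 + 276 = 82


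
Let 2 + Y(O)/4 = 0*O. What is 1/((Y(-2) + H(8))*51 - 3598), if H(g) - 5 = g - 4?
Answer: -1/3547 ≈ -0.00028193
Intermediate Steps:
H(g) = 1 + g (H(g) = 5 + (g - 4) = 5 + (-4 + g) = 1 + g)
Y(O) = -8 (Y(O) = -8 + 4*(0*O) = -8 + 4*0 = -8 + 0 = -8)
1/((Y(-2) + H(8))*51 - 3598) = 1/((-8 + (1 + 8))*51 - 3598) = 1/((-8 + 9)*51 - 3598) = 1/(1*51 - 3598) = 1/(51 - 3598) = 1/(-3547) = -1/3547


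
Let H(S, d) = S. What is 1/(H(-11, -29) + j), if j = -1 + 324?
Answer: 1/312 ≈ 0.0032051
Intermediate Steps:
j = 323
1/(H(-11, -29) + j) = 1/(-11 + 323) = 1/312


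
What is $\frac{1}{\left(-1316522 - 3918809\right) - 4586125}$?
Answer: $- \frac{1}{9821456} \approx -1.0182 \cdot 10^{-7}$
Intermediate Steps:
$\frac{1}{\left(-1316522 - 3918809\right) - 4586125} = \frac{1}{-5235331 - 4586125} = \frac{1}{-9821456} = - \frac{1}{9821456}$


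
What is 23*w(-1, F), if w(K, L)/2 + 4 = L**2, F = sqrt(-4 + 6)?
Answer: -92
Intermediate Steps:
F = sqrt(2) ≈ 1.4142
w(K, L) = -8 + 2*L**2
23*w(-1, F) = 23*(-8 + 2*(sqrt(2))**2) = 23*(-8 + 2*2) = 23*(-8 + 4) = 23*(-4) = -92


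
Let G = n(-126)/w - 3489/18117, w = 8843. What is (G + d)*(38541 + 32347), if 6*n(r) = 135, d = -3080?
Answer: -11660438695011052/53402877 ≈ -2.1835e+8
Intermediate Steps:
n(r) = 45/2 (n(r) = (1/6)*135 = 45/2)
G = -20297063/106805754 (G = (45/2)/8843 - 3489/18117 = (45/2)*(1/8843) - 3489*1/18117 = 45/17686 - 1163/6039 = -20297063/106805754 ≈ -0.19004)
(G + d)*(38541 + 32347) = (-20297063/106805754 - 3080)*(38541 + 32347) = -328982019383/106805754*70888 = -11660438695011052/53402877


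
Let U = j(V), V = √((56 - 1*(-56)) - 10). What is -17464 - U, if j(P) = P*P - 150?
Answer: -17416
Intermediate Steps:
V = √102 (V = √((56 + 56) - 10) = √(112 - 10) = √102 ≈ 10.100)
j(P) = -150 + P² (j(P) = P² - 150 = -150 + P²)
U = -48 (U = -150 + (√102)² = -150 + 102 = -48)
-17464 - U = -17464 - 1*(-48) = -17464 + 48 = -17416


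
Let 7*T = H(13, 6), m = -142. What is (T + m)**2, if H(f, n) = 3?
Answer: 982081/49 ≈ 20042.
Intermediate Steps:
T = 3/7 (T = (1/7)*3 = 3/7 ≈ 0.42857)
(T + m)**2 = (3/7 - 142)**2 = (-991/7)**2 = 982081/49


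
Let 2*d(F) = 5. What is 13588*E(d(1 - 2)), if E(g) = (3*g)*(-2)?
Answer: -203820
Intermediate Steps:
d(F) = 5/2 (d(F) = (½)*5 = 5/2)
E(g) = -6*g
13588*E(d(1 - 2)) = 13588*(-6*5/2) = 13588*(-15) = -203820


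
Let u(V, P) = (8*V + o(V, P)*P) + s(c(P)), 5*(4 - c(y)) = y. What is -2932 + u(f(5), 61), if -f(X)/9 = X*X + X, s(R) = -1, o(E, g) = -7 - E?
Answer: 10950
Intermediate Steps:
c(y) = 4 - y/5
f(X) = -9*X - 9*X**2 (f(X) = -9*(X*X + X) = -9*(X**2 + X) = -9*(X + X**2) = -9*X - 9*X**2)
u(V, P) = -1 + 8*V + P*(-7 - V) (u(V, P) = (8*V + (-7 - V)*P) - 1 = (8*V + P*(-7 - V)) - 1 = -1 + 8*V + P*(-7 - V))
-2932 + u(f(5), 61) = -2932 + (-1 + 8*(-9*5*(1 + 5)) - 1*61*(7 - 9*5*(1 + 5))) = -2932 + (-1 + 8*(-9*5*6) - 1*61*(7 - 9*5*6)) = -2932 + (-1 + 8*(-270) - 1*61*(7 - 270)) = -2932 + (-1 - 2160 - 1*61*(-263)) = -2932 + (-1 - 2160 + 16043) = -2932 + 13882 = 10950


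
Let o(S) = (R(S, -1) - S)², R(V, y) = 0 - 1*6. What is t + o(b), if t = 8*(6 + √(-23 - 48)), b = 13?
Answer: 409 + 8*I*√71 ≈ 409.0 + 67.409*I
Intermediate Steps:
R(V, y) = -6 (R(V, y) = 0 - 6 = -6)
t = 48 + 8*I*√71 (t = 8*(6 + √(-71)) = 8*(6 + I*√71) = 48 + 8*I*√71 ≈ 48.0 + 67.409*I)
o(S) = (-6 - S)²
t + o(b) = (48 + 8*I*√71) + (6 + 13)² = (48 + 8*I*√71) + 19² = (48 + 8*I*√71) + 361 = 409 + 8*I*√71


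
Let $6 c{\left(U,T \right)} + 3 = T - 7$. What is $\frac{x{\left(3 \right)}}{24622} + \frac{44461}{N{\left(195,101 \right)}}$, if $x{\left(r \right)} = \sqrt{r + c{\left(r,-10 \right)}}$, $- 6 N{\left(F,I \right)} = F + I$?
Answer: $- \frac{133383}{148} + \frac{i \sqrt{3}}{73866} \approx -901.24 + 2.3449 \cdot 10^{-5} i$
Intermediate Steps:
$c{\left(U,T \right)} = - \frac{5}{3} + \frac{T}{6}$ ($c{\left(U,T \right)} = - \frac{1}{2} + \frac{T - 7}{6} = - \frac{1}{2} + \frac{-7 + T}{6} = - \frac{1}{2} + \left(- \frac{7}{6} + \frac{T}{6}\right) = - \frac{5}{3} + \frac{T}{6}$)
$N{\left(F,I \right)} = - \frac{F}{6} - \frac{I}{6}$ ($N{\left(F,I \right)} = - \frac{F + I}{6} = - \frac{F}{6} - \frac{I}{6}$)
$x{\left(r \right)} = \sqrt{- \frac{10}{3} + r}$ ($x{\left(r \right)} = \sqrt{r + \left(- \frac{5}{3} + \frac{1}{6} \left(-10\right)\right)} = \sqrt{r - \frac{10}{3}} = \sqrt{- \frac{10}{3} + r}$)
$\frac{x{\left(3 \right)}}{24622} + \frac{44461}{N{\left(195,101 \right)}} = \frac{\frac{1}{3} \sqrt{-30 + 9 \cdot 3}}{24622} + \frac{44461}{\left(- \frac{1}{6}\right) 195 - \frac{101}{6}} = \frac{\sqrt{-30 + 27}}{3} \cdot \frac{1}{24622} + \frac{44461}{- \frac{65}{2} - \frac{101}{6}} = \frac{\sqrt{-3}}{3} \cdot \frac{1}{24622} + \frac{44461}{- \frac{148}{3}} = \frac{i \sqrt{3}}{3} \cdot \frac{1}{24622} + 44461 \left(- \frac{3}{148}\right) = \frac{i \sqrt{3}}{3} \cdot \frac{1}{24622} - \frac{133383}{148} = \frac{i \sqrt{3}}{73866} - \frac{133383}{148} = - \frac{133383}{148} + \frac{i \sqrt{3}}{73866}$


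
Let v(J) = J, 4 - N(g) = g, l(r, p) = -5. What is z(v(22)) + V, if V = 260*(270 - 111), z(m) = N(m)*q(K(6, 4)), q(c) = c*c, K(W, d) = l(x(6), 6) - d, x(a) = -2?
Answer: 39882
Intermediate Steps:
K(W, d) = -5 - d
N(g) = 4 - g
q(c) = c²
z(m) = 324 - 81*m (z(m) = (4 - m)*(-5 - 1*4)² = (4 - m)*(-5 - 4)² = (4 - m)*(-9)² = (4 - m)*81 = 324 - 81*m)
V = 41340 (V = 260*159 = 41340)
z(v(22)) + V = (324 - 81*22) + 41340 = (324 - 1782) + 41340 = -1458 + 41340 = 39882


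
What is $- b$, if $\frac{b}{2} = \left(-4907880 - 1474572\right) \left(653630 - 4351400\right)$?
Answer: $-47201679064080$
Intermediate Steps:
$b = 47201679064080$ ($b = 2 \left(-4907880 - 1474572\right) \left(653630 - 4351400\right) = 2 \left(\left(-6382452\right) \left(-3697770\right)\right) = 2 \cdot 23600839532040 = 47201679064080$)
$- b = \left(-1\right) 47201679064080 = -47201679064080$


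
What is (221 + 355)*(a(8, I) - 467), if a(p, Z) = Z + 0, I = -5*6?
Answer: -286272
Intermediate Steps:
I = -30
a(p, Z) = Z
(221 + 355)*(a(8, I) - 467) = (221 + 355)*(-30 - 467) = 576*(-497) = -286272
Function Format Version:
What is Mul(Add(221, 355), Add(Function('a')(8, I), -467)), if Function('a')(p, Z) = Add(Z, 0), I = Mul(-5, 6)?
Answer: -286272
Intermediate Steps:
I = -30
Function('a')(p, Z) = Z
Mul(Add(221, 355), Add(Function('a')(8, I), -467)) = Mul(Add(221, 355), Add(-30, -467)) = Mul(576, -497) = -286272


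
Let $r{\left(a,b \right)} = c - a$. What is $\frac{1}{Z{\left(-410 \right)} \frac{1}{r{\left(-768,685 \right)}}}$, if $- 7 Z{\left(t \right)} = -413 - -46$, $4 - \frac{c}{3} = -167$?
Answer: $\frac{8967}{367} \approx 24.433$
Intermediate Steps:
$c = 513$ ($c = 12 - -501 = 12 + 501 = 513$)
$Z{\left(t \right)} = \frac{367}{7}$ ($Z{\left(t \right)} = - \frac{-413 - -46}{7} = - \frac{-413 + 46}{7} = \left(- \frac{1}{7}\right) \left(-367\right) = \frac{367}{7}$)
$r{\left(a,b \right)} = 513 - a$
$\frac{1}{Z{\left(-410 \right)} \frac{1}{r{\left(-768,685 \right)}}} = \frac{1}{\frac{367}{7} \frac{1}{513 - -768}} = \frac{1}{\frac{367}{7} \frac{1}{513 + 768}} = \frac{1}{\frac{367}{7} \cdot \frac{1}{1281}} = \frac{1}{\frac{367}{8967}} = \frac{8967}{367}$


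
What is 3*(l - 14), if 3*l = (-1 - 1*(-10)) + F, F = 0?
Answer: -33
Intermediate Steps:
l = 3 (l = ((-1 - 1*(-10)) + 0)/3 = ((-1 + 10) + 0)/3 = (9 + 0)/3 = (1/3)*9 = 3)
3*(l - 14) = 3*(3 - 14) = 3*(-11) = -33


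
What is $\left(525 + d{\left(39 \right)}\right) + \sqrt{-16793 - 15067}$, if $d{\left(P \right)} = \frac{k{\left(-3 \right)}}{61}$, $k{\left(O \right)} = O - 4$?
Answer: $\frac{32018}{61} + 6 i \sqrt{885} \approx 524.88 + 178.49 i$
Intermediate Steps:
$k{\left(O \right)} = -4 + O$
$d{\left(P \right)} = - \frac{7}{61}$ ($d{\left(P \right)} = \frac{-4 - 3}{61} = \left(-7\right) \frac{1}{61} = - \frac{7}{61}$)
$\left(525 + d{\left(39 \right)}\right) + \sqrt{-16793 - 15067} = \left(525 - \frac{7}{61}\right) + \sqrt{-16793 - 15067} = \frac{32018}{61} + \sqrt{-31860} = \frac{32018}{61} + 6 i \sqrt{885}$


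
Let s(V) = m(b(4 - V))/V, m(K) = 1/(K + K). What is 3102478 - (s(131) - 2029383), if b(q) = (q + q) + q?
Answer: 512272628743/99822 ≈ 5.1319e+6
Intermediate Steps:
b(q) = 3*q (b(q) = 2*q + q = 3*q)
m(K) = 1/(2*K)
s(V) = 1/(2*V*(12 - 3*V)) (s(V) = (1/(2*((3*(4 - V)))))/V = (1/(2*(12 - 3*V)))/V = 1/(2*V*(12 - 3*V)))
3102478 - (s(131) - 2029383) = 3102478 - (-1/6/(131*(-4 + 131)) - 2029383) = 3102478 - (-1/6*1/131/127 - 2029383) = 3102478 - (-1/6*1/131*1/127 - 2029383) = 3102478 - (-1/99822 - 2029383) = 3102478 - 1*(-202577069827/99822) = 3102478 + 202577069827/99822 = 512272628743/99822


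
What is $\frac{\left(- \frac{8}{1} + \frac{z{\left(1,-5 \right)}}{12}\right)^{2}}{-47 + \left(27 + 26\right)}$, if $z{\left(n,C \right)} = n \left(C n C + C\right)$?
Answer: $\frac{361}{54} \approx 6.6852$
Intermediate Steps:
$z{\left(n,C \right)} = n \left(C + n C^{2}\right)$ ($z{\left(n,C \right)} = n \left(n C^{2} + C\right) = n \left(C + n C^{2}\right)$)
$\frac{\left(- \frac{8}{1} + \frac{z{\left(1,-5 \right)}}{12}\right)^{2}}{-47 + \left(27 + 26\right)} = \frac{\left(- \frac{8}{1} + \frac{\left(-5\right) 1 \left(1 - 5\right)}{12}\right)^{2}}{-47 + \left(27 + 26\right)} = \frac{\left(\left(-8\right) 1 + \left(-5\right) 1 \left(1 - 5\right) \frac{1}{12}\right)^{2}}{-47 + 53} = \frac{\left(-8 + \left(-5\right) 1 \left(-4\right) \frac{1}{12}\right)^{2}}{6} = \frac{\left(-8 + 20 \cdot \frac{1}{12}\right)^{2}}{6} = \frac{\left(-8 + \frac{5}{3}\right)^{2}}{6} = \frac{\left(- \frac{19}{3}\right)^{2}}{6} = \frac{1}{6} \cdot \frac{361}{9} = \frac{361}{54}$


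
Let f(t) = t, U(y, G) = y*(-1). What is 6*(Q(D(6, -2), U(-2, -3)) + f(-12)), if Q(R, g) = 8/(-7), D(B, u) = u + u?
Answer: -552/7 ≈ -78.857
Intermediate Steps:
U(y, G) = -y
D(B, u) = 2*u
Q(R, g) = -8/7 (Q(R, g) = 8*(-1/7) = -8/7)
6*(Q(D(6, -2), U(-2, -3)) + f(-12)) = 6*(-8/7 - 12) = 6*(-92/7) = -552/7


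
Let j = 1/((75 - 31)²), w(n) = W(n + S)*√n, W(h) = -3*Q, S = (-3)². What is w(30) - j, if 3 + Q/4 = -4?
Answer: -1/1936 + 84*√30 ≈ 460.09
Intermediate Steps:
Q = -28 (Q = -12 + 4*(-4) = -12 - 16 = -28)
S = 9
W(h) = 84 (W(h) = -3*(-28) = 84)
w(n) = 84*√n
j = 1/1936 (j = 1/(44²) = 1/1936 ≈ 0.00051653)
w(30) - j = 84*√30 - 1*1/1936 = 84*√30 - 1/1936 = -1/1936 + 84*√30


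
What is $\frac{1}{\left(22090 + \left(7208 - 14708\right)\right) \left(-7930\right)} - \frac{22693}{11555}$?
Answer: $- \frac{525110122131}{267379695700} \approx -1.9639$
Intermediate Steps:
$\frac{1}{\left(22090 + \left(7208 - 14708\right)\right) \left(-7930\right)} - \frac{22693}{11555} = \frac{1}{22090 - 7500} \left(- \frac{1}{7930}\right) - \frac{22693}{11555} = \frac{1}{14590} \left(- \frac{1}{7930}\right) - \frac{22693}{11555} = - \frac{1}{115698700} - \frac{22693}{11555} = - \frac{525110122131}{267379695700}$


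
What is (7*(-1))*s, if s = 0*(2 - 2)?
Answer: 0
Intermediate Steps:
s = 0 (s = 0*0 = 0)
(7*(-1))*s = (7*(-1))*0 = -7*0 = 0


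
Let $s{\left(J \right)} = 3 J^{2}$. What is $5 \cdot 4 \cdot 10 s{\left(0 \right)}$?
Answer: $0$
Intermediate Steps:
$5 \cdot 4 \cdot 10 s{\left(0 \right)} = 5 \cdot 4 \cdot 10 \cdot 3 \cdot 0^{2} = 20 \cdot 10 \cdot 3 \cdot 0 = 200 \cdot 0 = 0$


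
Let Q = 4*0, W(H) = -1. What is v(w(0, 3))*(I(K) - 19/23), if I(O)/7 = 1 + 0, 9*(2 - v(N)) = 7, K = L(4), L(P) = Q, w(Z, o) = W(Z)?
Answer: 1562/207 ≈ 7.5459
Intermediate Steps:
w(Z, o) = -1
Q = 0
L(P) = 0
K = 0
v(N) = 11/9 (v(N) = 2 - ⅑*7 = 2 - 7/9 = 11/9)
I(O) = 7 (I(O) = 7*(1 + 0) = 7*1 = 7)
v(w(0, 3))*(I(K) - 19/23) = 11*(7 - 19/23)/9 = (11/9)*(142/23) = 1562/207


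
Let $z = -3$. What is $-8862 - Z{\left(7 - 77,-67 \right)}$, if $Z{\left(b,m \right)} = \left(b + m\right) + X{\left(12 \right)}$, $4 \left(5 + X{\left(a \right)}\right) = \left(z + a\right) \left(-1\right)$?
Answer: $- \frac{34871}{4} \approx -8717.8$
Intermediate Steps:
$X{\left(a \right)} = - \frac{17}{4} - \frac{a}{4}$ ($X{\left(a \right)} = -5 + \frac{\left(-3 + a\right) \left(-1\right)}{4} = -5 + \frac{3 - a}{4} = -5 - \left(- \frac{3}{4} + \frac{a}{4}\right) = - \frac{17}{4} - \frac{a}{4}$)
$Z{\left(b,m \right)} = - \frac{29}{4} + b + m$ ($Z{\left(b,m \right)} = \left(b + m\right) - \frac{29}{4} = - \frac{29}{4} + b + m$)
$-8862 - Z{\left(7 - 77,-67 \right)} = -8862 - \left(- \frac{29}{4} + \left(7 - 77\right) - 67\right) = -8862 - \left(- \frac{29}{4} - 70 - 67\right) = -8862 - - \frac{577}{4} = -8862 + \frac{577}{4} = - \frac{34871}{4}$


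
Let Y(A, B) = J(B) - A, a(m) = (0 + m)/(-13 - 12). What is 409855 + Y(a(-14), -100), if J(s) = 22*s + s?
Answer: 10188861/25 ≈ 4.0755e+5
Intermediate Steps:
J(s) = 23*s
a(m) = -m/25 (a(m) = m/(-25) = m*(-1/25) = -m/25)
Y(A, B) = -A + 23*B (Y(A, B) = 23*B - A = -A + 23*B)
409855 + Y(a(-14), -100) = 409855 + (-(-1)*(-14)/25 + 23*(-100)) = 409855 + (-1*14/25 - 2300) = 409855 + (-14/25 - 2300) = 409855 - 57514/25 = 10188861/25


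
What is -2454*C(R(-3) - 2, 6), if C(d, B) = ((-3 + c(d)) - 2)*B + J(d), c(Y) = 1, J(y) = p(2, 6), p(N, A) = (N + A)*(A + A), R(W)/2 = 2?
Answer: -176688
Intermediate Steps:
R(W) = 4 (R(W) = 2*2 = 4)
p(N, A) = 2*A*(A + N) (p(N, A) = (A + N)*(2*A) = 2*A*(A + N))
J(y) = 96 (J(y) = 2*6*(6 + 2) = 2*6*8 = 96)
C(d, B) = 96 - 4*B (C(d, B) = ((-3 + 1) - 2)*B + 96 = (-2 - 2)*B + 96 = -4*B + 96 = 96 - 4*B)
-2454*C(R(-3) - 2, 6) = -2454*(96 - 4*6) = -2454*(96 - 24) = -2454*72 = -176688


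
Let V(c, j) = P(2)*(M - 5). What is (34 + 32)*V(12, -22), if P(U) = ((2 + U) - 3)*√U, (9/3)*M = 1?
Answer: -308*√2 ≈ -435.58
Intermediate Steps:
M = ⅓ (M = (⅓)*1 = ⅓ ≈ 0.33333)
P(U) = √U*(-1 + U) (P(U) = (-1 + U)*√U = √U*(-1 + U))
V(c, j) = -14*√2/3 (V(c, j) = (√2*(-1 + 2))*(⅓ - 5) = (√2*1)*(-14/3) = √2*(-14/3) = -14*√2/3)
(34 + 32)*V(12, -22) = (34 + 32)*(-14*√2/3) = 66*(-14*√2/3) = -308*√2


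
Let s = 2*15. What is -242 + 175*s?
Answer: 5008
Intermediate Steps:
s = 30
-242 + 175*s = -242 + 175*30 = -242 + 5250 = 5008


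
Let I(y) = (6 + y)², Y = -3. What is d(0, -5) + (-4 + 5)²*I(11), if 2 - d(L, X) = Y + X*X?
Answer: 269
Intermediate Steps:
d(L, X) = 5 - X² (d(L, X) = 2 - (-3 + X*X) = 2 - (-3 + X²) = 2 + (3 - X²) = 5 - X²)
d(0, -5) + (-4 + 5)²*I(11) = (5 - 1*(-5)²) + (-4 + 5)²*(6 + 11)² = (5 - 1*25) + 1²*17² = (5 - 25) + 1*289 = -20 + 289 = 269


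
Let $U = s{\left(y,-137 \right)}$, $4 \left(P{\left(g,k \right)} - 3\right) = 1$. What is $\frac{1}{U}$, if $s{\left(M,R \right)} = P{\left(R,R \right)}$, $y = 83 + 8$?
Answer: $\frac{4}{13} \approx 0.30769$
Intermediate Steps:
$y = 91$
$P{\left(g,k \right)} = \frac{13}{4}$ ($P{\left(g,k \right)} = 3 + \frac{1}{4} \cdot 1 = 3 + \frac{1}{4} = \frac{13}{4}$)
$s{\left(M,R \right)} = \frac{13}{4}$
$U = \frac{13}{4} \approx 3.25$
$\frac{1}{U} = \frac{1}{\frac{13}{4}} = \frac{4}{13}$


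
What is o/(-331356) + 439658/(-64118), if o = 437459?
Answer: -86866156205/10622942004 ≈ -8.1772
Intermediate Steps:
o/(-331356) + 439658/(-64118) = 437459/(-331356) + 439658/(-64118) = 437459*(-1/331356) + 439658*(-1/64118) = -437459/331356 - 219829/32059 = -86866156205/10622942004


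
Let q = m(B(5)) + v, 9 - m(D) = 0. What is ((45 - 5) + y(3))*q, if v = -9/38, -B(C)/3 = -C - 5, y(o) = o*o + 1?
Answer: 8325/19 ≈ 438.16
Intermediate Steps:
y(o) = 1 + o**2 (y(o) = o**2 + 1 = 1 + o**2)
B(C) = 15 + 3*C (B(C) = -3*(-C - 5) = -3*(-5 - C) = 15 + 3*C)
m(D) = 9 (m(D) = 9 - 1*0 = 9 + 0 = 9)
v = -9/38 (v = -9*1/38 = -9/38 ≈ -0.23684)
q = 333/38 (q = 9 - 9/38 = 333/38 ≈ 8.7632)
((45 - 5) + y(3))*q = ((45 - 5) + (1 + 3**2))*(333/38) = (40 + (1 + 9))*(333/38) = (40 + 10)*(333/38) = 50*(333/38) = 8325/19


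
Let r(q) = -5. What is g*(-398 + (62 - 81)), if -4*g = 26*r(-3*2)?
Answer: -27105/2 ≈ -13553.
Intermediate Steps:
g = 65/2 (g = -13*(-5)/2 = -1/4*(-130) = 65/2 ≈ 32.500)
g*(-398 + (62 - 81)) = 65*(-398 + (62 - 81))/2 = 65*(-398 - 19)/2 = (65/2)*(-417) = -27105/2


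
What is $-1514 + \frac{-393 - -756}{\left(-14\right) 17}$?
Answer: $- \frac{360695}{238} \approx -1515.5$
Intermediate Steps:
$-1514 + \frac{-393 - -756}{\left(-14\right) 17} = -1514 + \frac{-393 + 756}{-238} = -1514 + 363 \left(- \frac{1}{238}\right) = -1514 - \frac{363}{238} = - \frac{360695}{238}$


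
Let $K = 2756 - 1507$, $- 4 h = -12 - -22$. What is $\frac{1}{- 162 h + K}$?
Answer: $\frac{1}{1654} \approx 0.0006046$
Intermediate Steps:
$h = - \frac{5}{2}$ ($h = - \frac{-12 - -22}{4} = - \frac{-12 + 22}{4} = \left(- \frac{1}{4}\right) 10 = - \frac{5}{2} \approx -2.5$)
$K = 1249$
$\frac{1}{- 162 h + K} = \frac{1}{\left(-162\right) \left(- \frac{5}{2}\right) + 1249} = \frac{1}{405 + 1249} = \frac{1}{1654}$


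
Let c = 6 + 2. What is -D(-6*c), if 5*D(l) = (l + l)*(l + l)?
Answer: -9216/5 ≈ -1843.2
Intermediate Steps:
c = 8
D(l) = 4*l²/5 (D(l) = ((l + l)*(l + l))/5 = ((2*l)*(2*l))/5 = (4*l²)/5 = 4*l²/5)
-D(-6*c) = -4*(-6*8)²/5 = -4*(-48)²/5 = -4*2304/5 = -1*9216/5 = -9216/5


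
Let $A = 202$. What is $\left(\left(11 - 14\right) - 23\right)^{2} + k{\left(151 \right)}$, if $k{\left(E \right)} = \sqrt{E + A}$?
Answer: $676 + \sqrt{353} \approx 694.79$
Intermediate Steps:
$k{\left(E \right)} = \sqrt{202 + E}$ ($k{\left(E \right)} = \sqrt{E + 202} = \sqrt{202 + E}$)
$\left(\left(11 - 14\right) - 23\right)^{2} + k{\left(151 \right)} = \left(\left(11 - 14\right) - 23\right)^{2} + \sqrt{202 + 151} = \left(-3 - 23\right)^{2} + \sqrt{353} = \left(-26\right)^{2} + \sqrt{353} = 676 + \sqrt{353}$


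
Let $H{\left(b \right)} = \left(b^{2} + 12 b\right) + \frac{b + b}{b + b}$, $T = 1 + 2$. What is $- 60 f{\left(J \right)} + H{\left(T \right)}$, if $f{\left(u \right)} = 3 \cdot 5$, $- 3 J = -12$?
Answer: $-854$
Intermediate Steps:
$J = 4$ ($J = \left(- \frac{1}{3}\right) \left(-12\right) = 4$)
$f{\left(u \right)} = 15$
$T = 3$
$H{\left(b \right)} = 1 + b^{2} + 12 b$ ($H{\left(b \right)} = \left(b^{2} + 12 b\right) + \frac{2 b}{2 b} = \left(b^{2} + 12 b\right) + 2 b \frac{1}{2 b} = \left(b^{2} + 12 b\right) + 1 = 1 + b^{2} + 12 b$)
$- 60 f{\left(J \right)} + H{\left(T \right)} = \left(-60\right) 15 + \left(1 + 3^{2} + 12 \cdot 3\right) = -900 + \left(1 + 9 + 36\right) = -900 + 46 = -854$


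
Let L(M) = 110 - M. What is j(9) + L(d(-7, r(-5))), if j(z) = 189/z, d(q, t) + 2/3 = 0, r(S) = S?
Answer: 395/3 ≈ 131.67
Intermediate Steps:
d(q, t) = -⅔ (d(q, t) = -⅔ + 0 = -⅔)
j(9) + L(d(-7, r(-5))) = 189/9 + (110 - 1*(-⅔)) = 189*(⅑) + (110 + ⅔) = 21 + 332/3 = 395/3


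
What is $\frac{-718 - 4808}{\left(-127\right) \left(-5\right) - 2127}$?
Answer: $\frac{2763}{746} \approx 3.7038$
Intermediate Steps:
$\frac{-718 - 4808}{\left(-127\right) \left(-5\right) - 2127} = - \frac{5526}{635 - 2127} = - \frac{5526}{-1492} = \left(-5526\right) \left(- \frac{1}{1492}\right) = \frac{2763}{746}$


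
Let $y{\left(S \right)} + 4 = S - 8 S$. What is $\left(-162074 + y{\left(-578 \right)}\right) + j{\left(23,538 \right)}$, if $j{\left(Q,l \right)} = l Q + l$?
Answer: $-145120$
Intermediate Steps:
$y{\left(S \right)} = -4 - 7 S$ ($y{\left(S \right)} = -4 + \left(S - 8 S\right) = -4 - 7 S$)
$j{\left(Q,l \right)} = l + Q l$ ($j{\left(Q,l \right)} = Q l + l = l + Q l$)
$\left(-162074 + y{\left(-578 \right)}\right) + j{\left(23,538 \right)} = \left(-162074 - -4042\right) + 538 \left(1 + 23\right) = \left(-162074 + \left(-4 + 4046\right)\right) + 538 \cdot 24 = \left(-162074 + 4042\right) + 12912 = -158032 + 12912 = -145120$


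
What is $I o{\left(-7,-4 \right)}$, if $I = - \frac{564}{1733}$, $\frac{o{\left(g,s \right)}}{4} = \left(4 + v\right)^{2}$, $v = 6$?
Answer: $- \frac{225600}{1733} \approx -130.18$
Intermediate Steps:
$o{\left(g,s \right)} = 400$ ($o{\left(g,s \right)} = 4 \left(4 + 6\right)^{2} = 4 \cdot 10^{2} = 4 \cdot 100 = 400$)
$I = - \frac{564}{1733}$ ($I = \left(-564\right) \frac{1}{1733} = - \frac{564}{1733} \approx -0.32545$)
$I o{\left(-7,-4 \right)} = \left(- \frac{564}{1733}\right) 400 = - \frac{225600}{1733}$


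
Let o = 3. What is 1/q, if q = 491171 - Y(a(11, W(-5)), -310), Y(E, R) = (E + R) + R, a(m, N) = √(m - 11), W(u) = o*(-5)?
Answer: 1/491791 ≈ 2.0334e-6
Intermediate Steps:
W(u) = -15 (W(u) = 3*(-5) = -15)
a(m, N) = √(-11 + m)
Y(E, R) = E + 2*R
q = 491791 (q = 491171 - (√(-11 + 11) + 2*(-310)) = 491171 - (√0 - 620) = 491171 - (0 - 620) = 491171 - 1*(-620) = 491171 + 620 = 491791)
1/q = 1/491791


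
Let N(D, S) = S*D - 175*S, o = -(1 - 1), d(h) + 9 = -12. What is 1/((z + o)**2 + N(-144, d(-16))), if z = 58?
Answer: 1/10063 ≈ 9.9374e-5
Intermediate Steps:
d(h) = -21 (d(h) = -9 - 12 = -21)
o = 0 (o = -1*0 = 0)
N(D, S) = -175*S + D*S (N(D, S) = D*S - 175*S = -175*S + D*S)
1/((z + o)**2 + N(-144, d(-16))) = 1/((58 + 0)**2 - 21*(-175 - 144)) = 1/(58**2 - 21*(-319)) = 1/(3364 + 6699) = 1/10063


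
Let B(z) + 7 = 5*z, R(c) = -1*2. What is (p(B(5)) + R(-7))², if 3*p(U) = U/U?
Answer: 25/9 ≈ 2.7778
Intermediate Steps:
R(c) = -2
B(z) = -7 + 5*z
p(U) = ⅓ (p(U) = (U/U)/3 = (⅓)*1 = ⅓)
(p(B(5)) + R(-7))² = (⅓ - 2)² = (-5/3)² = 25/9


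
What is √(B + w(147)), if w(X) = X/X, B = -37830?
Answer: I*√37829 ≈ 194.5*I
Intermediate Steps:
w(X) = 1
√(B + w(147)) = √(-37830 + 1) = √(-37829) = I*√37829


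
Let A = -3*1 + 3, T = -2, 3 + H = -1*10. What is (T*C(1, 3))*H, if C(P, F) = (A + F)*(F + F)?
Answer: 468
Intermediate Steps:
H = -13 (H = -3 - 1*10 = -3 - 10 = -13)
A = 0 (A = -3 + 3 = 0)
C(P, F) = 2*F**2 (C(P, F) = (0 + F)*(F + F) = F*(2*F) = 2*F**2)
(T*C(1, 3))*H = -4*3**2*(-13) = -4*9*(-13) = -2*18*(-13) = -36*(-13) = 468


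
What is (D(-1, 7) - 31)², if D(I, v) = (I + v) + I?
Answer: 676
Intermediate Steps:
D(I, v) = v + 2*I
(D(-1, 7) - 31)² = ((7 + 2*(-1)) - 31)² = ((7 - 2) - 31)² = (5 - 31)² = (-26)² = 676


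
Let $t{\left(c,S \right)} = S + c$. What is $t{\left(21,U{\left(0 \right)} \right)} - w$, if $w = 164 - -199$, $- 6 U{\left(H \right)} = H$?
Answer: $-342$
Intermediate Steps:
$U{\left(H \right)} = - \frac{H}{6}$
$w = 363$ ($w = 164 + 199 = 363$)
$t{\left(21,U{\left(0 \right)} \right)} - w = \left(\left(- \frac{1}{6}\right) 0 + 21\right) - 363 = \left(0 + 21\right) - 363 = 21 - 363 = -342$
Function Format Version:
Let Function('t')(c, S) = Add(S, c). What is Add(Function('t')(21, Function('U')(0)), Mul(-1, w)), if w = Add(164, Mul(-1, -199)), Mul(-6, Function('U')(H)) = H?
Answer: -342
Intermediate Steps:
Function('U')(H) = Mul(Rational(-1, 6), H)
w = 363 (w = Add(164, 199) = 363)
Add(Function('t')(21, Function('U')(0)), Mul(-1, w)) = Add(Add(Mul(Rational(-1, 6), 0), 21), Mul(-1, 363)) = Add(Add(0, 21), -363) = Add(21, -363) = -342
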